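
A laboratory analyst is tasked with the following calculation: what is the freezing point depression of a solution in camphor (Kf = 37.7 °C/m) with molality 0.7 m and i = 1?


ΔTf = Kf × m × i
= 37.7 × 0.7 × 1
= 26.39 °C

26.39 °C


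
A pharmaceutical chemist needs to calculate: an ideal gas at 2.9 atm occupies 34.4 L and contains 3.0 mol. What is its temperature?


PV = nRT  (R = 0.08206 L·atm/(mol·K))
T = PV/(nR) = 2.9×34.4/(3.0×0.08206)
= 99.76/0.246180
= 405.23 K

405.23 K


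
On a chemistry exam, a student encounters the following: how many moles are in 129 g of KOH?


M(KOH) = 56.11 g/mol
n = mass/M = 129/56.11 = 2.2991 mol

2.2991 mol


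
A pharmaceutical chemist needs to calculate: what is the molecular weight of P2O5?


M(P2O5) = 2×30.97 + 5×16.0
= 61.94 + 80.0
= 141.94 g/mol

141.94 g/mol


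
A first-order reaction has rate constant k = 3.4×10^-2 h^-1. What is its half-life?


t½ = ln2/k = 0.693147/(3.4×10^-2 h^-1)
= 20.39 h

20.39 h


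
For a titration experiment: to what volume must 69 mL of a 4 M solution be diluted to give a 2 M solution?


C1V1 = C2V2
4 × 69 = 2 × V2
V2 = 276/2 = 138.0 mL

138.0 mL


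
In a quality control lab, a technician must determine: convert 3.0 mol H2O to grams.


M(H2O) = 18.02 g/mol
mass = n × M = 3.0 × 18.02 = 54.06 g

54.06 g


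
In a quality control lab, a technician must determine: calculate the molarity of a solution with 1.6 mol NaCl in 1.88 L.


M = n/V = 1.6/1.88 = 0.851 mol/L

0.851 M


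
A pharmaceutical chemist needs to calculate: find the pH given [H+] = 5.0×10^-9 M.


pH = -log10([H+]) = -log10(5.0×10^-9)
= 9 - log10(5.0)
= 9 - 0.7
= 8.3

8.3


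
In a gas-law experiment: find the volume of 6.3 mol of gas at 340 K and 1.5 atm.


PV = nRT  (R = 0.08206 L·atm/(mol·K))
V = nRT/P = 6.3×0.08206×340/1.5
= 117.182 L

117.182 L


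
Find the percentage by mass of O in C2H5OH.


M(C2H5OH) = 2×12.01 + 6×1.008 + 1×16.0 = 46.068 g/mol
Mass of O = 1 × 16.0 = 16.00 g/mol
% O = 16.00/46.068 × 100 = 34.73%

34.73%


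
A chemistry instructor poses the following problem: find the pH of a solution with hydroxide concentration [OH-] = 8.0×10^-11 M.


pOH = -log10([OH-]) = -log10(8.0×10^-11)
= 11 - log10(8.0) = 10.1
pH = 14 - pOH = 14 - 10.1 = 3.9

3.9


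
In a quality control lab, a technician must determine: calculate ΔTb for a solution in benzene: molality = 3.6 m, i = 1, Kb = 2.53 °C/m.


ΔTb = Kb × m × i
= 2.53 × 3.6 × 1
= 9.108 °C

9.108 °C


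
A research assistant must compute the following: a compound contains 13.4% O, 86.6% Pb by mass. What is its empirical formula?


Assume 100 g sample. Moles of each element:
  O: 13.4/16.0 = 0.838 mol
  Pb: 86.6/207.2 = 0.418 mol
Divide by smallest (0.418):
  O: 0.838/0.418 = 2.0
  Pb: 0.418/0.418 = 1.0
Empirical formula: PbO2

PbO2


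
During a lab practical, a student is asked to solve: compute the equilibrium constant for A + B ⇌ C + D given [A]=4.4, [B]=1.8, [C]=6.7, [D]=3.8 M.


Kc = [C][D]/([A][B])
= (6.7^1 × 3.8^1)/(4.4^1 × 1.8^1)
= 25.46/7.92
= 3.215

3.215


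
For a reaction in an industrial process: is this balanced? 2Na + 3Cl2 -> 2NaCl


Equation: 2Na + 3Cl2 -> 2NaCl
Check atoms: Cl: 6≠2, Na: 2=2
Not balanced

No, not balanced


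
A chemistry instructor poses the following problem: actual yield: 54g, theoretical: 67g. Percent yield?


% yield = actual/theoretical × 100
= 54/67 × 100
= 80.6%

80.6%


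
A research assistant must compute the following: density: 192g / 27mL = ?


ρ = mass/volume
= 192/27
= 7.111 g/mL

7.111 g/mL


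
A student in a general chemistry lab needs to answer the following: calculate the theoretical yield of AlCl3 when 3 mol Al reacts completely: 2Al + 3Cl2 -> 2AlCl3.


Mole ratio AlCl3:Al = 2:2
n(AlCl3) = 3 × 2/2 = 3.000 mol
mass = 3.000 × 133.33 = 399.99 g

399.99 g


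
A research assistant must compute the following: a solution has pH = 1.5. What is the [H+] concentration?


[H+] = 10^(-pH) = 10^(-1.5)
= 3.16×10^-2 M

3.16×10^-2 M


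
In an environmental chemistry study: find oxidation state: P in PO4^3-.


x + 4(-2) = -3, so x = +5
Oxidation number: +5

+5


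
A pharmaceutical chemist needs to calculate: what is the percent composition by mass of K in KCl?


M(KCl) = 1×39.1 + 1×35.45 = 74.55 g/mol
Mass of K = 1 × 39.1 = 39.10 g/mol
% K = 39.10/74.55 × 100 = 52.45%

52.45%


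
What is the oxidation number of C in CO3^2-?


x + 3(-2) = -2, so x = +4
Oxidation number: +4

+4


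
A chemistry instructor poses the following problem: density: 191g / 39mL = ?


ρ = mass/volume
= 191/39
= 4.897 g/mL

4.897 g/mL


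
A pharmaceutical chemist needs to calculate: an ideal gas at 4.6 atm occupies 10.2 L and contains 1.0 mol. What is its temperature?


PV = nRT  (R = 0.08206 L·atm/(mol·K))
T = PV/(nR) = 4.6×10.2/(1.0×0.08206)
= 46.92/0.082060
= 571.78 K

571.78 K


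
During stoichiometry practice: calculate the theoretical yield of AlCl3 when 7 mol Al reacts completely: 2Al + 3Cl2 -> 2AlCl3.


Mole ratio AlCl3:Al = 2:2
n(AlCl3) = 7 × 2/2 = 7.000 mol
mass = 7.000 × 133.33 = 933.31 g

933.31 g


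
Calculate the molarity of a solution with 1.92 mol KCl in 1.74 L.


M = n/V = 1.92/1.74 = 1.103 mol/L

1.103 M


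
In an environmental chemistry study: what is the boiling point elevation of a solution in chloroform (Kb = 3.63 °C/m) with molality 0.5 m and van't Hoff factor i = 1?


ΔTb = Kb × m × i
= 3.63 × 0.5 × 1
= 1.815 °C

1.815 °C


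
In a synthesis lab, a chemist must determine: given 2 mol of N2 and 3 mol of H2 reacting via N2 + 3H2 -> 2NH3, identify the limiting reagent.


Mole ratio available / coefficient:
  N2: 2/1 = 2.000
  H2: 3/3 = 1.000
Smaller ratio is limiting.

H2


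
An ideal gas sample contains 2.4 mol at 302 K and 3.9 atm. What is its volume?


PV = nRT  (R = 0.08206 L·atm/(mol·K))
V = nRT/P = 2.4×0.08206×302/3.9
= 15.251 L

15.251 L


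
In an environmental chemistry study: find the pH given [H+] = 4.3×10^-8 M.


pH = -log10([H+]) = -log10(4.3×10^-8)
= 8 - log10(4.3)
= 8 - 0.63
= 7.37

7.37


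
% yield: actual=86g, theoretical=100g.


% yield = actual/theoretical × 100
= 86/100 × 100
= 86.0%

86.0%


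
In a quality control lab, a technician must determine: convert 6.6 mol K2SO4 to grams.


M(K2SO4) = 174.27 g/mol
mass = n × M = 6.6 × 174.27 = 1150.18 g

1150.18 g


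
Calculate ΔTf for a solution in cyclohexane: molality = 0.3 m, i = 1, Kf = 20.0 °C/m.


ΔTf = Kf × m × i
= 20.0 × 0.3 × 1
= 6.0 °C

6.0 °C


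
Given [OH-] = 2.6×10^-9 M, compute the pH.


pOH = -log10([OH-]) = -log10(2.6×10^-9)
= 9 - log10(2.6) = 8.59
pH = 14 - pOH = 14 - 8.59 = 5.41

5.41


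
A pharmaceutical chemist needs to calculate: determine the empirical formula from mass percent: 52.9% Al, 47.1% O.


Assume 100 g sample. Moles of each element:
  Al: 52.9/26.98 = 1.961 mol
  O: 47.1/16.0 = 2.944 mol
Divide by smallest (1.961):
  Al: 1.961/1.961 = 1.0
  O: 2.944/1.961 = 1.5
Multiply all ratios by 2 to obtain whole numbers.
Empirical formula: Al2O3

Al2O3


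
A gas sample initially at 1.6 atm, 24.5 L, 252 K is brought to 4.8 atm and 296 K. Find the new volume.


P1V1/T1 = P2V2/T2
V2 = P1V1T2/(T1P2)
= 1.6×24.5×296/(252×4.8)
= 9.593 L

9.593 L


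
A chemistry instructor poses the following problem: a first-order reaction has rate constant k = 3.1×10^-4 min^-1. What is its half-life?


t½ = ln2/k = 0.693147/(3.1×10^-4 min^-1)
= 2236 min

2236 min


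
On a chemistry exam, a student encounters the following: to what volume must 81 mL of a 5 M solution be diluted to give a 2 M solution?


C1V1 = C2V2
5 × 81 = 2 × V2
V2 = 405/2 = 202.5 mL

202.5 mL


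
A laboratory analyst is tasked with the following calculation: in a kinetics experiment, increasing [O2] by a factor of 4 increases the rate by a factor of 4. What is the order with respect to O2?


rate ∝ [O2]^n
4^n = 4 → n = 1
Order in O2: 1

1


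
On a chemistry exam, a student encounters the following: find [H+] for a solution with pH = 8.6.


[H+] = 10^(-pH) = 10^(-8.6)
= 2.51×10^-9 M

2.51×10^-9 M


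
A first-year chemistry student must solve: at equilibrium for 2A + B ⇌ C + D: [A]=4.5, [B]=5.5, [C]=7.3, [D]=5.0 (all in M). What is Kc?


Kc = [C][D]/([A]^2[B])
= (7.3^1 × 5.0^1)/(4.5^2 × 5.5^1)
= 36.5/111.375
= 0.3277

0.3277


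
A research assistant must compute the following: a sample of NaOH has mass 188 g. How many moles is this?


M(NaOH) = 40.0 g/mol
n = mass/M = 188/40.0 = 4.7 mol

4.7 mol


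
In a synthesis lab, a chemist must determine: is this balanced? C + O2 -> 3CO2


Equation: C + O2 -> 3CO2
Check atoms: C: 1≠3, O: 2≠6
Not balanced

No, not balanced


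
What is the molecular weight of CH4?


M(CH4) = 1×12.01 + 4×1.008
= 12.01 + 4.03
= 16.04 g/mol

16.04 g/mol


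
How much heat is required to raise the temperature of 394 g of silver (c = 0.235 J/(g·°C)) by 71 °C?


q = mcΔT = 394 × 0.235 × 71
= 6573.89 J

6573.89 J


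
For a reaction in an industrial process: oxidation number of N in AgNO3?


(+1) + x + 3(-2) = 0, so x = +5
Oxidation number: +5

+5


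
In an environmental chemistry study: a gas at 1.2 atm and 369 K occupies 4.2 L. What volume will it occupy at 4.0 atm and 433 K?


P1V1/T1 = P2V2/T2
V2 = P1V1T2/(T1P2)
= 1.2×4.2×433/(369×4.0)
= 1.479 L

1.479 L


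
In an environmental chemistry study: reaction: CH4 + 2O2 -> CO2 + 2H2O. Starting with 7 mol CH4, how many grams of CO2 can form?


Mole ratio CO2:CH4 = 1:1
n(CO2) = 7 × 1/1 = 7.000 mol
mass = 7.000 × 44.01 = 308.07 g

308.07 g


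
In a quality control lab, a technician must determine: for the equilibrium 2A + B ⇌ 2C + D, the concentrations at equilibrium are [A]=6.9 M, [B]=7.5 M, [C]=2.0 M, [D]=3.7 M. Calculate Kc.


Kc = [C]^2[D]/([A]^2[B])
= (2.0^2 × 3.7^1)/(6.9^2 × 7.5^1)
= 14.8/357.075
= 0.04145

0.04145


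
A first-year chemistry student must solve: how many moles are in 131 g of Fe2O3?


M(Fe2O3) = 159.7 g/mol
n = mass/M = 131/159.7 = 0.8203 mol

0.8203 mol


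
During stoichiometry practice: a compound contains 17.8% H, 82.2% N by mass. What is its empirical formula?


Assume 100 g sample. Moles of each element:
  H: 17.8/1.008 = 17.659 mol
  N: 82.2/14.01 = 5.867 mol
Divide by smallest (5.867):
  H: 17.659/5.867 = 3.01
  N: 5.867/5.867 = 1.0
Empirical formula: NH3

NH3


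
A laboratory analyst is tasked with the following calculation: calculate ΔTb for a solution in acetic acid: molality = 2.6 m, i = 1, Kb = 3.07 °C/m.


ΔTb = Kb × m × i
= 3.07 × 2.6 × 1
= 7.982 °C

7.982 °C


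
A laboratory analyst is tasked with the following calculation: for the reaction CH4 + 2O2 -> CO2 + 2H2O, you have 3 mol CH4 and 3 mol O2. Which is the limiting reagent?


Mole ratio available / coefficient:
  CH4: 3/1 = 3.000
  O2: 3/2 = 1.500
Smaller ratio is limiting.

O2


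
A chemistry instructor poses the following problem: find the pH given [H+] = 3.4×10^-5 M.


pH = -log10([H+]) = -log10(3.4×10^-5)
= 5 - log10(3.4)
= 5 - 0.53
= 4.47

4.47


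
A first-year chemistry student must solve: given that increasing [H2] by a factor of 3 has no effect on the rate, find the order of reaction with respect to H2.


rate ∝ [H2]^n
rate ∝ [H2]^0
Order in H2: 0

0


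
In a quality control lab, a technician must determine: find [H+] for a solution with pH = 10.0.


[H+] = 10^(-pH) = 10^(-10.0)
= 1.0×10^-10 M

1.0×10^-10 M


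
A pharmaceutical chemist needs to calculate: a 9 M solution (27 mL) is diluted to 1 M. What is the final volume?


C1V1 = C2V2
9 × 27 = 1 × V2
V2 = 243/1 = 243.0 mL

243.0 mL


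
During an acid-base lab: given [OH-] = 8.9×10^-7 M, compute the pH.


pOH = -log10([OH-]) = -log10(8.9×10^-7)
= 7 - log10(8.9) = 6.05
pH = 14 - pOH = 14 - 6.05 = 7.95

7.95


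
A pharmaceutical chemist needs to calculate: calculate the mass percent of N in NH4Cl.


M(NH4Cl) = 1×14.01 + 4×1.008 + 1×35.45 = 53.492 g/mol
Mass of N = 1 × 14.01 = 14.01 g/mol
% N = 14.01/53.492 × 100 = 26.19%

26.19%


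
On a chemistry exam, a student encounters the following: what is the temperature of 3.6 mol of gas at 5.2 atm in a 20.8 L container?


PV = nRT  (R = 0.08206 L·atm/(mol·K))
T = PV/(nR) = 5.2×20.8/(3.6×0.08206)
= 108.16/0.295416
= 366.13 K

366.13 K


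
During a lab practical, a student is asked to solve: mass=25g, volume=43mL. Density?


ρ = mass/volume
= 25/43
= 0.581 g/mL

0.581 g/mL


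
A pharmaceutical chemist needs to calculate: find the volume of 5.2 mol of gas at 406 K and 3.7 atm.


PV = nRT  (R = 0.08206 L·atm/(mol·K))
V = nRT/P = 5.2×0.08206×406/3.7
= 46.823 L

46.823 L


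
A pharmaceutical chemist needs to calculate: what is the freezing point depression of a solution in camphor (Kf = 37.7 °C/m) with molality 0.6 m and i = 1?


ΔTf = Kf × m × i
= 37.7 × 0.6 × 1
= 22.62 °C

22.62 °C


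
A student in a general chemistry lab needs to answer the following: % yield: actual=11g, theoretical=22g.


% yield = actual/theoretical × 100
= 11/22 × 100
= 50.0%

50.0%


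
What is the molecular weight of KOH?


M(KOH) = 1×39.1 + 1×16.0 + 1×1.008
= 39.1 + 16.0 + 1.01
= 56.11 g/mol

56.11 g/mol


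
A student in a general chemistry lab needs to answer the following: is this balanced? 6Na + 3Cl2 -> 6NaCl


Equation: 6Na + 3Cl2 -> 6NaCl
Check atoms: Cl: 6=6, Na: 6=6
Balanced

Yes, balanced


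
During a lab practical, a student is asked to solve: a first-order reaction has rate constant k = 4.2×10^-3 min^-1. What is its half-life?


t½ = ln2/k = 0.693147/(4.2×10^-3 min^-1)
= 165.0 min

165.0 min


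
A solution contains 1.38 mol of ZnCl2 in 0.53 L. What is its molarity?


M = n/V = 1.38/0.53 = 2.604 mol/L

2.604 M


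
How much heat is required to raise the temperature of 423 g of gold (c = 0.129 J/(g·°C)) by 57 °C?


q = mcΔT = 423 × 0.129 × 57
= 3110.32 J

3110.32 J


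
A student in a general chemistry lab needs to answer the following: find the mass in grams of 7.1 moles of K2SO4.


M(K2SO4) = 174.27 g/mol
mass = n × M = 7.1 × 174.27 = 1237.32 g

1237.32 g


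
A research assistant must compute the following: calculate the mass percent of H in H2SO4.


M(H2SO4) = 2×1.008 + 1×32.07 + 4×16.0 = 98.086 g/mol
Mass of H = 2 × 1.008 = 2.016 g/mol
% H = 2.016/98.086 × 100 = 2.06%

2.06%


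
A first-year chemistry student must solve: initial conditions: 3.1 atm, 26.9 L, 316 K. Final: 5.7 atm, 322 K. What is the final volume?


P1V1/T1 = P2V2/T2
V2 = P1V1T2/(T1P2)
= 3.1×26.9×322/(316×5.7)
= 14.908 L

14.908 L


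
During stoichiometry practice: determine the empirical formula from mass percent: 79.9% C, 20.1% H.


Assume 100 g sample. Moles of each element:
  C: 79.9/12.01 = 6.653 mol
  H: 20.1/1.008 = 19.94 mol
Divide by smallest (6.653):
  C: 6.653/6.653 = 1.0
  H: 19.94/6.653 = 3.0
Empirical formula: CH3

CH3


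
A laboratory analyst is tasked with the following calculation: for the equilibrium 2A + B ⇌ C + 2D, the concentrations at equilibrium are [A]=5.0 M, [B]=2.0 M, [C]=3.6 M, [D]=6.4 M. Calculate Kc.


Kc = [C][D]^2/([A]^2[B])
= (3.6^1 × 6.4^2)/(5.0^2 × 2.0^1)
= 147.456/50
= 2.949

2.949


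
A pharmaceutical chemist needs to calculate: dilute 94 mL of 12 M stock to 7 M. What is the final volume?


C1V1 = C2V2
12 × 94 = 7 × V2
V2 = 1128/7 = 161.14 mL

161.14 mL


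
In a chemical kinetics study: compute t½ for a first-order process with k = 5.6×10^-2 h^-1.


t½ = ln2/k = 0.693147/(5.6×10^-2 h^-1)
= 12.38 h

12.38 h


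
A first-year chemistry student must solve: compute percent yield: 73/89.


% yield = actual/theoretical × 100
= 73/89 × 100
= 82.02%

82.02%


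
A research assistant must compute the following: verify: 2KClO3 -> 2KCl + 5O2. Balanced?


Equation: 2KClO3 -> 2KCl + 5O2
Check atoms: Cl: 2=2, K: 2=2, O: 6≠10
Not balanced

No, not balanced


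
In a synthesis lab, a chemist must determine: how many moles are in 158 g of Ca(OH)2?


M(Ca(OH)2) = 74.1 g/mol
n = mass/M = 158/74.1 = 2.1323 mol

2.1323 mol


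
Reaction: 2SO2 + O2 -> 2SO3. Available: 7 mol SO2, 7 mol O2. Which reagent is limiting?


Mole ratio available / coefficient:
  SO2: 7/2 = 3.500
  O2: 7/1 = 7.000
Smaller ratio is limiting.

SO2


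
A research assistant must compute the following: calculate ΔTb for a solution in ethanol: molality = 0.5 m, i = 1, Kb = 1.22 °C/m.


ΔTb = Kb × m × i
= 1.22 × 0.5 × 1
= 0.61 °C

0.61 °C


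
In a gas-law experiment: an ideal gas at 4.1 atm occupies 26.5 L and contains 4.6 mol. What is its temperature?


PV = nRT  (R = 0.08206 L·atm/(mol·K))
T = PV/(nR) = 4.1×26.5/(4.6×0.08206)
= 108.65/0.377476
= 287.83 K

287.83 K


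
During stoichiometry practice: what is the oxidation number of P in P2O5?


2x + 5(-2) = 0, so x = +5
Oxidation number: +5

+5


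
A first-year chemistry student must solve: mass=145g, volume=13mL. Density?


ρ = mass/volume
= 145/13
= 11.154 g/mL

11.154 g/mL


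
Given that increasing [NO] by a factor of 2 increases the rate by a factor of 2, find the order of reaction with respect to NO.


rate ∝ [NO]^n
2^n = 2 → n = 1
Order in NO: 1

1


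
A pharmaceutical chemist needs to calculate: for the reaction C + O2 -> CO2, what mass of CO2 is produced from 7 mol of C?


Mole ratio CO2:C = 1:1
n(CO2) = 7 × 1/1 = 7.000 mol
mass = 7.000 × 44.01 = 308.07 g

308.07 g


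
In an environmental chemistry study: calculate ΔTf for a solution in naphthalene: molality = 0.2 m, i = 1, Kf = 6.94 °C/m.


ΔTf = Kf × m × i
= 6.94 × 0.2 × 1
= 1.388 °C

1.388 °C


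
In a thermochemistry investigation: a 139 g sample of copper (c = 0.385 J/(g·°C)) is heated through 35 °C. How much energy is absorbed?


q = mcΔT = 139 × 0.385 × 35
= 1873.03 J

1873.03 J


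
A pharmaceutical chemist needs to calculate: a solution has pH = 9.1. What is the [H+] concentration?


[H+] = 10^(-pH) = 10^(-9.1)
= 7.94×10^-10 M

7.94×10^-10 M


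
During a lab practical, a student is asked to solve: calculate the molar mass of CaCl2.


M(CaCl2) = 1×40.08 + 2×35.45
= 40.08 + 70.9
= 110.98 g/mol

110.98 g/mol


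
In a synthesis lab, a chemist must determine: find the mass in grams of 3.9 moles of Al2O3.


M(Al2O3) = 101.96 g/mol
mass = n × M = 3.9 × 101.96 = 397.64 g

397.64 g


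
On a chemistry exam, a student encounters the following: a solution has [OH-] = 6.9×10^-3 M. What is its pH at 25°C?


pOH = -log10([OH-]) = -log10(6.9×10^-3)
= 3 - log10(6.9) = 2.16
pH = 14 - pOH = 14 - 2.16 = 11.84

11.84


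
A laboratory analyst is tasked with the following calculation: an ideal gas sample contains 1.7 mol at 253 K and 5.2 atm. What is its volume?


PV = nRT  (R = 0.08206 L·atm/(mol·K))
V = nRT/P = 1.7×0.08206×253/5.2
= 6.787 L

6.787 L


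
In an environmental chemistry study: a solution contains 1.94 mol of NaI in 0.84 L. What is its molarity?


M = n/V = 1.94/0.84 = 2.310 mol/L

2.310 M


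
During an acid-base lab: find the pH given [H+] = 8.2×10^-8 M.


pH = -log10([H+]) = -log10(8.2×10^-8)
= 8 - log10(8.2)
= 8 - 0.91
= 7.09

7.09


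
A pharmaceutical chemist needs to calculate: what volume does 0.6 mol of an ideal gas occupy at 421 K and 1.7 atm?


PV = nRT  (R = 0.08206 L·atm/(mol·K))
V = nRT/P = 0.6×0.08206×421/1.7
= 12.193 L

12.193 L


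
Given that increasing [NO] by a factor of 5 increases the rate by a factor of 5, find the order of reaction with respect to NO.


rate ∝ [NO]^n
5^n = 5 → n = 1
Order in NO: 1

1


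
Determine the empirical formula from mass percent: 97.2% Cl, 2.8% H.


Assume 100 g sample. Moles of each element:
  Cl: 97.2/35.45 = 2.742 mol
  H: 2.8/1.008 = 2.778 mol
Divide by smallest (2.742):
  Cl: 2.742/2.742 = 1.0
  H: 2.778/2.742 = 1.01
Empirical formula: HCl

HCl


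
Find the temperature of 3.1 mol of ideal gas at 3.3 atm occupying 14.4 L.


PV = nRT  (R = 0.08206 L·atm/(mol·K))
T = PV/(nR) = 3.3×14.4/(3.1×0.08206)
= 47.52/0.254386
= 186.80 K

186.80 K


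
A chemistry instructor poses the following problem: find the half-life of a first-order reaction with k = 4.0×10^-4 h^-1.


t½ = ln2/k = 0.693147/(4.0×10^-4 h^-1)
= 1733 h

1733 h


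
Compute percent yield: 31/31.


% yield = actual/theoretical × 100
= 31/31 × 100
= 100.0%

100.0%


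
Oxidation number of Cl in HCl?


halide: -1
Oxidation number: -1

-1


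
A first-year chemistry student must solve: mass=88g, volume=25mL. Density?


ρ = mass/volume
= 88/25
= 3.52 g/mL

3.52 g/mL


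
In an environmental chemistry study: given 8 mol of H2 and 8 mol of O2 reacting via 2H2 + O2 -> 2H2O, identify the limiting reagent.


Mole ratio available / coefficient:
  H2: 8/2 = 4.000
  O2: 8/1 = 8.000
Smaller ratio is limiting.

H2


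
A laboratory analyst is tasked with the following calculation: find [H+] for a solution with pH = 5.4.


[H+] = 10^(-pH) = 10^(-5.4)
= 3.98×10^-6 M

3.98×10^-6 M


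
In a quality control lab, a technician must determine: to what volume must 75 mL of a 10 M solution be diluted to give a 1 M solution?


C1V1 = C2V2
10 × 75 = 1 × V2
V2 = 750/1 = 750.0 mL

750.0 mL


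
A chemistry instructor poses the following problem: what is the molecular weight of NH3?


M(NH3) = 1×14.01 + 3×1.008
= 14.01 + 3.02
= 17.03 g/mol

17.03 g/mol


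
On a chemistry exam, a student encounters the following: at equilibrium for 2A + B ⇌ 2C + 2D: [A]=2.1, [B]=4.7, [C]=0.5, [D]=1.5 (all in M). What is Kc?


Kc = [C]^2[D]^2/([A]^2[B])
= (0.5^2 × 1.5^2)/(2.1^2 × 4.7^1)
= 0.5625/20.727
= 0.02714

0.02714


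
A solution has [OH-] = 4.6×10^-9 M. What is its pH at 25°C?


pOH = -log10([OH-]) = -log10(4.6×10^-9)
= 9 - log10(4.6) = 8.34
pH = 14 - pOH = 14 - 8.34 = 5.66

5.66


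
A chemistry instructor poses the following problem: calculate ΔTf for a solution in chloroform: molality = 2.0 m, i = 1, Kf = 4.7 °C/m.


ΔTf = Kf × m × i
= 4.7 × 2.0 × 1
= 9.4 °C

9.4 °C


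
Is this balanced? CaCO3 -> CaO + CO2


Equation: CaCO3 -> CaO + CO2
Check atoms: C: 1=1, Ca: 1=1, O: 3=3
Balanced

Yes, balanced


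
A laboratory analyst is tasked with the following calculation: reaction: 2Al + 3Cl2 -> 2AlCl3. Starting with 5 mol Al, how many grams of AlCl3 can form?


Mole ratio AlCl3:Al = 2:2
n(AlCl3) = 5 × 2/2 = 5.000 mol
mass = 5.000 × 133.33 = 666.65 g

666.65 g


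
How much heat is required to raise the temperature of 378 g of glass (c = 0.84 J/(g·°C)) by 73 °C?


q = mcΔT = 378 × 0.84 × 73
= 23178.96 J

23178.96 J


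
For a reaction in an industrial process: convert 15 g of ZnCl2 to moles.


M(ZnCl2) = 136.28 g/mol
n = mass/M = 15/136.28 = 0.1101 mol

0.1101 mol


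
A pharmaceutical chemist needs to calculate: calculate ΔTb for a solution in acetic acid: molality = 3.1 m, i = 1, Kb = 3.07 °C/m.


ΔTb = Kb × m × i
= 3.07 × 3.1 × 1
= 9.517 °C

9.517 °C


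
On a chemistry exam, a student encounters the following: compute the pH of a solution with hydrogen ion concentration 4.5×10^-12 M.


pH = -log10([H+]) = -log10(4.5×10^-12)
= 12 - log10(4.5)
= 12 - 0.65
= 11.35

11.35


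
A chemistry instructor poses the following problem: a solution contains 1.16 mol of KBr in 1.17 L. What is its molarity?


M = n/V = 1.16/1.17 = 0.991 mol/L

0.991 M


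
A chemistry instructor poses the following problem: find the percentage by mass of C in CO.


M(CO) = 1×12.01 + 1×16.0 = 28.01 g/mol
Mass of C = 1 × 12.01 = 12.01 g/mol
% C = 12.01/28.01 × 100 = 42.88%

42.88%


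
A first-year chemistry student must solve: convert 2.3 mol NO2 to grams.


M(NO2) = 46.01 g/mol
mass = n × M = 2.3 × 46.01 = 105.82 g

105.82 g


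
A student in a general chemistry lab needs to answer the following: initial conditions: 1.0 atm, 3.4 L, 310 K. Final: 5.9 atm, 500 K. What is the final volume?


P1V1/T1 = P2V2/T2
V2 = P1V1T2/(T1P2)
= 1.0×3.4×500/(310×5.9)
= 0.929 L

0.929 L


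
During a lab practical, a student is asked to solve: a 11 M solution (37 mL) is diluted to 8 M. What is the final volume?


C1V1 = C2V2
11 × 37 = 8 × V2
V2 = 407/8 = 50.88 mL

50.88 mL


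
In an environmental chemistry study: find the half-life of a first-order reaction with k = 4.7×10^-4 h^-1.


t½ = ln2/k = 0.693147/(4.7×10^-4 h^-1)
= 1475 h

1475 h


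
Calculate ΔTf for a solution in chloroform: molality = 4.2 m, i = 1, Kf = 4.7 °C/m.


ΔTf = Kf × m × i
= 4.7 × 4.2 × 1
= 19.74 °C

19.74 °C


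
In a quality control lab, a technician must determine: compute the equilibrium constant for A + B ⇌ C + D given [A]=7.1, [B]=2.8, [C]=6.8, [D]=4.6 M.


Kc = [C][D]/([A][B])
= (6.8^1 × 4.6^1)/(7.1^1 × 2.8^1)
= 31.28/19.88
= 1.573

1.573


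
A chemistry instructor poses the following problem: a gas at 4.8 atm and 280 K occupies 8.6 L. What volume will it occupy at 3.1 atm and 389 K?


P1V1/T1 = P2V2/T2
V2 = P1V1T2/(T1P2)
= 4.8×8.6×389/(280×3.1)
= 18.5 L

18.5 L


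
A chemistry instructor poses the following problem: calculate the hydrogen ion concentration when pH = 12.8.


[H+] = 10^(-pH) = 10^(-12.8)
= 1.58×10^-13 M

1.58×10^-13 M


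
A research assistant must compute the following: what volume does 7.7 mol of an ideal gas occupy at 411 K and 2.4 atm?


PV = nRT  (R = 0.08206 L·atm/(mol·K))
V = nRT/P = 7.7×0.08206×411/2.4
= 108.206 L

108.206 L


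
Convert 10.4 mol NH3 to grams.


M(NH3) = 17.03 g/mol
mass = n × M = 10.4 × 17.03 = 177.11 g

177.11 g


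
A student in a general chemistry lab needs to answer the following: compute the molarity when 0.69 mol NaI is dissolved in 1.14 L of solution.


M = n/V = 0.69/1.14 = 0.605 mol/L

0.605 M


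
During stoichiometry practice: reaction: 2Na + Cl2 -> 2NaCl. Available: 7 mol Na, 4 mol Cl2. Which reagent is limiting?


Mole ratio available / coefficient:
  Na: 7/2 = 3.500
  Cl2: 4/1 = 4.000
Smaller ratio is limiting.

Na


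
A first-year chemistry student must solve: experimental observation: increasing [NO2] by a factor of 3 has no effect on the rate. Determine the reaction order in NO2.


rate ∝ [NO2]^n
rate ∝ [NO2]^0
Order in NO2: 0

0


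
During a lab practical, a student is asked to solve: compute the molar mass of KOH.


M(KOH) = 1×39.1 + 1×16.0 + 1×1.008
= 39.1 + 16.0 + 1.01
= 56.11 g/mol

56.11 g/mol


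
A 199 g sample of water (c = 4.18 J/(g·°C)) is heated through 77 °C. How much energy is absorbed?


q = mcΔT = 199 × 4.18 × 77
= 64050.14 J

64050.14 J


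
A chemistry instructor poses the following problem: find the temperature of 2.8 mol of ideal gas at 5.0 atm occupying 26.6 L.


PV = nRT  (R = 0.08206 L·atm/(mol·K))
T = PV/(nR) = 5.0×26.6/(2.8×0.08206)
= 133.00/0.229768
= 578.84 K

578.84 K


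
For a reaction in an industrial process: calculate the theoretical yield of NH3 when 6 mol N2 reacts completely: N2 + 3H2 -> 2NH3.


Mole ratio NH3:N2 = 2:1
n(NH3) = 6 × 2/1 = 12.000 mol
mass = 12.000 × 17.03 = 204.36 g

204.36 g


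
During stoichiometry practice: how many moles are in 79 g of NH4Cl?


M(NH4Cl) = 53.49 g/mol
n = mass/M = 79/53.49 = 1.4769 mol

1.4769 mol


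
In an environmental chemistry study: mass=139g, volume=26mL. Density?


ρ = mass/volume
= 139/26
= 5.346 g/mL

5.346 g/mL


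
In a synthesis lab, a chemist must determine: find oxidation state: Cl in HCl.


halide: -1
Oxidation number: -1

-1


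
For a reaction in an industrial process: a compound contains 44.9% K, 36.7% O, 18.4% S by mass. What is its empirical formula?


Assume 100 g sample. Moles of each element:
  K: 44.9/39.1 = 1.148 mol
  O: 36.7/16.0 = 2.294 mol
  S: 18.4/32.07 = 0.574 mol
Divide by smallest (0.574):
  K: 1.148/0.574 = 2.0
  O: 2.294/0.574 = 4.0
  S: 0.574/0.574 = 1.0
Empirical formula: K2SO4

K2SO4


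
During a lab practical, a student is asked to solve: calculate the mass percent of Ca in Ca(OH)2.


M(Ca(OH)2) = 1×40.08 + 2×16.0 + 2×1.008 = 74.096 g/mol
Mass of Ca = 1 × 40.08 = 40.08 g/mol
% Ca = 40.08/74.096 × 100 = 54.09%

54.09%


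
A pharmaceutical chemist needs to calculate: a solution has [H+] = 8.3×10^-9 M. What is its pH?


pH = -log10([H+]) = -log10(8.3×10^-9)
= 9 - log10(8.3)
= 9 - 0.92
= 8.08

8.08


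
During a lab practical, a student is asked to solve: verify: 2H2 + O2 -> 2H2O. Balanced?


Equation: 2H2 + O2 -> 2H2O
Check atoms: H: 4=4, O: 2=2
Balanced

Yes, balanced


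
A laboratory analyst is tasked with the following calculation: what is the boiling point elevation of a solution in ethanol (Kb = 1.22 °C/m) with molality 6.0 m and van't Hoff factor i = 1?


ΔTb = Kb × m × i
= 1.22 × 6.0 × 1
= 7.32 °C

7.32 °C


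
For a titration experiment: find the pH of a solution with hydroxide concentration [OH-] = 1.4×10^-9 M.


pOH = -log10([OH-]) = -log10(1.4×10^-9)
= 9 - log10(1.4) = 8.85
pH = 14 - pOH = 14 - 8.85 = 5.15

5.15


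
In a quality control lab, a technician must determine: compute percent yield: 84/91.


% yield = actual/theoretical × 100
= 84/91 × 100
= 92.31%

92.31%


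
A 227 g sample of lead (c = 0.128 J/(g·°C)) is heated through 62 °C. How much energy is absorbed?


q = mcΔT = 227 × 0.128 × 62
= 1801.47 J

1801.47 J


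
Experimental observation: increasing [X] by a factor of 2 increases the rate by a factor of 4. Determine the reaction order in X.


rate ∝ [X]^n
2^n = 4 → n = 2
Order in X: 2

2


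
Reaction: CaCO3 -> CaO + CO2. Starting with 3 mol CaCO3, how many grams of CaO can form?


Mole ratio CaO:CaCO3 = 1:1
n(CaO) = 3 × 1/1 = 3.000 mol
mass = 3.000 × 56.08 = 168.24 g

168.24 g


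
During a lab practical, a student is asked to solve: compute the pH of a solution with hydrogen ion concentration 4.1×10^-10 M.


pH = -log10([H+]) = -log10(4.1×10^-10)
= 10 - log10(4.1)
= 10 - 0.61
= 9.39

9.39


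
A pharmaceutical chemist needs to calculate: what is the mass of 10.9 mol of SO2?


M(SO2) = 64.07 g/mol
mass = n × M = 10.9 × 64.07 = 698.36 g

698.36 g


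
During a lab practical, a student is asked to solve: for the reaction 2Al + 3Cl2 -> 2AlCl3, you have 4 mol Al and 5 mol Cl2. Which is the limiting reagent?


Mole ratio available / coefficient:
  Al: 4/2 = 2.000
  Cl2: 5/3 = 1.667
Smaller ratio is limiting.

Cl2


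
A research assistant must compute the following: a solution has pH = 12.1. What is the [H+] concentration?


[H+] = 10^(-pH) = 10^(-12.1)
= 7.94×10^-13 M

7.94×10^-13 M


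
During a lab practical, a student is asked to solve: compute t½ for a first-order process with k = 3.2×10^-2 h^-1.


t½ = ln2/k = 0.693147/(3.2×10^-2 h^-1)
= 21.66 h

21.66 h


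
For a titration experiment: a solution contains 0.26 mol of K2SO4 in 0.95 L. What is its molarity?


M = n/V = 0.26/0.95 = 0.274 mol/L

0.274 M


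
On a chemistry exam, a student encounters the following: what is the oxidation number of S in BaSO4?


(+2) + x + 4(-2) = 0, so x = +6
Oxidation number: +6

+6


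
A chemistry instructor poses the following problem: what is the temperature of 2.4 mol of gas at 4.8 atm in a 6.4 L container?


PV = nRT  (R = 0.08206 L·atm/(mol·K))
T = PV/(nR) = 4.8×6.4/(2.4×0.08206)
= 30.72/0.196944
= 155.98 K

155.98 K


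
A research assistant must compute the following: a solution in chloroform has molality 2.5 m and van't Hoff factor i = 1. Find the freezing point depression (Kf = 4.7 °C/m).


ΔTf = Kf × m × i
= 4.7 × 2.5 × 1
= 11.75 °C

11.75 °C


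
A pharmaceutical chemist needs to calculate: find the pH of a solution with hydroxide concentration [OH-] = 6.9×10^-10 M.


pOH = -log10([OH-]) = -log10(6.9×10^-10)
= 10 - log10(6.9) = 9.16
pH = 14 - pOH = 14 - 9.16 = 4.84

4.84


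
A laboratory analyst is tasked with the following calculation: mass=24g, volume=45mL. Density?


ρ = mass/volume
= 24/45
= 0.533 g/mL

0.533 g/mL


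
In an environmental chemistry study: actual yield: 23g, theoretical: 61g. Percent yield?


% yield = actual/theoretical × 100
= 23/61 × 100
= 37.7%

37.7%


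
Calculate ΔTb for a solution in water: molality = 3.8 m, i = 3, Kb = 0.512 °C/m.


ΔTb = Kb × m × i
= 0.512 × 3.8 × 3
= 5.8368 °C

5.8368 °C


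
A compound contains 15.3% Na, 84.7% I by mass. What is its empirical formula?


Assume 100 g sample. Moles of each element:
  Na: 15.3/22.99 = 0.666 mol
  I: 84.7/126.9 = 0.667 mol
Divide by smallest (0.666):
  Na: 0.666/0.666 = 1.0
  I: 0.667/0.666 = 1.0
Empirical formula: NaI

NaI


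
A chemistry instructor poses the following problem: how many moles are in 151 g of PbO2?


M(PbO2) = 239.2 g/mol
n = mass/M = 151/239.2 = 0.6313 mol

0.6313 mol


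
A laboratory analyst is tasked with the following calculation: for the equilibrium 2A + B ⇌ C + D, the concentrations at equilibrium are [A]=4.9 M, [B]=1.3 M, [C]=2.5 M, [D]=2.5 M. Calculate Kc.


Kc = [C][D]/([A]^2[B])
= (2.5^1 × 2.5^1)/(4.9^2 × 1.3^1)
= 6.25/31.213
= 0.2002

0.2002


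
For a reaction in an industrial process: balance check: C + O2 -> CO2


Equation: C + O2 -> CO2
Check atoms: C: 1=1, O: 2=2
Balanced

Yes, balanced


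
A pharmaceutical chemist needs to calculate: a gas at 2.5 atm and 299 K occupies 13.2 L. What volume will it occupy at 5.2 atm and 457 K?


P1V1/T1 = P2V2/T2
V2 = P1V1T2/(T1P2)
= 2.5×13.2×457/(299×5.2)
= 9.7 L

9.7 L


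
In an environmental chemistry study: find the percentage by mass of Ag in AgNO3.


M(AgNO3) = 1×107.87 + 1×14.01 + 3×16.0 = 169.88 g/mol
Mass of Ag = 1 × 107.87 = 107.87 g/mol
% Ag = 107.87/169.88 × 100 = 63.50%

63.50%


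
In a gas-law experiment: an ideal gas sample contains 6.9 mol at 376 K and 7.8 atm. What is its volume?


PV = nRT  (R = 0.08206 L·atm/(mol·K))
V = nRT/P = 6.9×0.08206×376/7.8
= 27.294 L

27.294 L


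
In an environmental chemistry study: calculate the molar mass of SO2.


M(SO2) = 1×32.07 + 2×16.0
= 32.07 + 32.0
= 64.07 g/mol

64.07 g/mol


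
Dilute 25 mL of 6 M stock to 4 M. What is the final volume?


C1V1 = C2V2
6 × 25 = 4 × V2
V2 = 150/4 = 37.5 mL

37.5 mL


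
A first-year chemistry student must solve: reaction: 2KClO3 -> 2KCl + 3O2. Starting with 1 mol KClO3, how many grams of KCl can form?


Mole ratio KCl:KClO3 = 2:2
n(KCl) = 1 × 2/2 = 1.000 mol
mass = 1.000 × 74.55 = 74.55 g

74.55 g


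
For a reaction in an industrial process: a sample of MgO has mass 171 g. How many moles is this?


M(MgO) = 40.31 g/mol
n = mass/M = 171/40.31 = 4.2421 mol

4.2421 mol


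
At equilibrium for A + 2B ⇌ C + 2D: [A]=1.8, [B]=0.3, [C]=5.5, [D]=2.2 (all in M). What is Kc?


Kc = [C][D]^2/([A][B]^2)
= (5.5^1 × 2.2^2)/(1.8^1 × 0.3^2)
= 26.62/0.162
= 164.3

164.3


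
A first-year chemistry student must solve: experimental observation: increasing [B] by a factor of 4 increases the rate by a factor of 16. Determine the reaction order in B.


rate ∝ [B]^n
4^n = 16 → n = 2
Order in B: 2

2


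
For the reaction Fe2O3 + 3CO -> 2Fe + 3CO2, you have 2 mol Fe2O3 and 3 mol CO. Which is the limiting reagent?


Mole ratio available / coefficient:
  Fe2O3: 2/1 = 2.000
  CO: 3/3 = 1.000
Smaller ratio is limiting.

CO


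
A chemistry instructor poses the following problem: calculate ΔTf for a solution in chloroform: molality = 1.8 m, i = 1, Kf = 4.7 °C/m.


ΔTf = Kf × m × i
= 4.7 × 1.8 × 1
= 8.46 °C

8.46 °C


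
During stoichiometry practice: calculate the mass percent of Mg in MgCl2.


M(MgCl2) = 1×24.31 + 2×35.45 = 95.21 g/mol
Mass of Mg = 1 × 24.31 = 24.31 g/mol
% Mg = 24.31/95.21 × 100 = 25.53%

25.53%


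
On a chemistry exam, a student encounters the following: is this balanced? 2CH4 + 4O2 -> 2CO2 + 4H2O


Equation: 2CH4 + 4O2 -> 2CO2 + 4H2O
Check atoms: C: 2=2, H: 8=8, O: 8=8
Balanced

Yes, balanced


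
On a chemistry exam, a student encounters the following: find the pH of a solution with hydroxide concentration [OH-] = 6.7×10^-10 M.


pOH = -log10([OH-]) = -log10(6.7×10^-10)
= 10 - log10(6.7) = 9.17
pH = 14 - pOH = 14 - 9.17 = 4.83

4.83


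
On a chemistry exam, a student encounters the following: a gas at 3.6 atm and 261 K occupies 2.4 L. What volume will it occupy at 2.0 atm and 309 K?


P1V1/T1 = P2V2/T2
V2 = P1V1T2/(T1P2)
= 3.6×2.4×309/(261×2.0)
= 5.114 L

5.114 L


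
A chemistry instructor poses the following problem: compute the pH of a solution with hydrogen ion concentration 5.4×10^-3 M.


pH = -log10([H+]) = -log10(5.4×10^-3)
= 3 - log10(5.4)
= 3 - 0.73
= 2.27

2.27


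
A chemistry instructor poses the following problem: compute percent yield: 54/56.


% yield = actual/theoretical × 100
= 54/56 × 100
= 96.43%

96.43%


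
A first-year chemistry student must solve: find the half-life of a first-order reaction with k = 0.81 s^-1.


t½ = ln2/k = 0.693147/(0.81 s^-1)
= 0.8557 s

0.8557 s


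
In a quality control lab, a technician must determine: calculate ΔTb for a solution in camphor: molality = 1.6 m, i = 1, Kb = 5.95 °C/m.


ΔTb = Kb × m × i
= 5.95 × 1.6 × 1
= 9.52 °C

9.52 °C


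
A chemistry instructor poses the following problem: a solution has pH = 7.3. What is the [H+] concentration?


[H+] = 10^(-pH) = 10^(-7.3)
= 5.01×10^-8 M

5.01×10^-8 M


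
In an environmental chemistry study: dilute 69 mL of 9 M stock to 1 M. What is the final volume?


C1V1 = C2V2
9 × 69 = 1 × V2
V2 = 621/1 = 621.0 mL

621.0 mL


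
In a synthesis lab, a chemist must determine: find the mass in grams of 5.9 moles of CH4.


M(CH4) = 16.04 g/mol
mass = n × M = 5.9 × 16.04 = 94.64 g

94.64 g


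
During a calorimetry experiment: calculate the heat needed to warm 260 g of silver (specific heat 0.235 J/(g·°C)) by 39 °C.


q = mcΔT = 260 × 0.235 × 39
= 2382.90 J

2382.90 J


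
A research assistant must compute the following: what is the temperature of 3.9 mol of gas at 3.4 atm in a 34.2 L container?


PV = nRT  (R = 0.08206 L·atm/(mol·K))
T = PV/(nR) = 3.4×34.2/(3.9×0.08206)
= 116.28/0.320034
= 363.34 K

363.34 K


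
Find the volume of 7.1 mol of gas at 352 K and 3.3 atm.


PV = nRT  (R = 0.08206 L·atm/(mol·K))
V = nRT/P = 7.1×0.08206×352/3.3
= 62.147 L

62.147 L


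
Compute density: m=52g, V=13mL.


ρ = mass/volume
= 52/13
= 4.0 g/mL

4.0 g/mL


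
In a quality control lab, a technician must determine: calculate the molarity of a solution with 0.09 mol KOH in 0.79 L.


M = n/V = 0.09/0.79 = 0.114 mol/L

0.114 M


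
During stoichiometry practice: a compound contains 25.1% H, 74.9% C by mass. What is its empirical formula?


Assume 100 g sample. Moles of each element:
  H: 25.1/1.008 = 24.901 mol
  C: 74.9/12.01 = 6.236 mol
Divide by smallest (6.236):
  H: 24.901/6.236 = 3.99
  C: 6.236/6.236 = 1.0
Empirical formula: CH4

CH4


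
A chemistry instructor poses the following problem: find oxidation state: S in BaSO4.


(+2) + x + 4(-2) = 0, so x = +6
Oxidation number: +6

+6


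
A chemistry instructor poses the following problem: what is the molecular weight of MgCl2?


M(MgCl2) = 1×24.31 + 2×35.45
= 24.31 + 70.9
= 95.21 g/mol

95.21 g/mol


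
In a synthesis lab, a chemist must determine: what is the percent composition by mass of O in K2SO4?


M(K2SO4) = 2×39.1 + 1×32.07 + 4×16.0 = 174.27 g/mol
Mass of O = 4 × 16.0 = 64.00 g/mol
% O = 64.00/174.27 × 100 = 36.72%

36.72%
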